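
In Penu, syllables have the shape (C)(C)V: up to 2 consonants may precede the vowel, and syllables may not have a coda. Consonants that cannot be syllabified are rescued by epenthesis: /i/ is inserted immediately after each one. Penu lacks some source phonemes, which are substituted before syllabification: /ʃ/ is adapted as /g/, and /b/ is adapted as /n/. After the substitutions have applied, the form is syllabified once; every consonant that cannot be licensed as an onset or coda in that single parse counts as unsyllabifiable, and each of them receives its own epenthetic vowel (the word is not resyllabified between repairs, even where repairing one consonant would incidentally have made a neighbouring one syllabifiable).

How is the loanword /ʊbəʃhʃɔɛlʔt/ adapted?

Substitution: /b/ → /n/, /ʃ/ → /g/, giving /ʊnəghgɔɛlʔt/.
Under (C)(C)V, the unsyllabifiable consonants are /g/, /l/, /ʔ/, /t/ (no codas are permitted; onsets may contain at most 2 consonants).
Inserting the epenthetic vowel yields /g/ → /gi/, /l/ → /li/, /ʔ/ → /ʔi/, /t/ → /ti/.

ʊnəgihgɔɛliʔiti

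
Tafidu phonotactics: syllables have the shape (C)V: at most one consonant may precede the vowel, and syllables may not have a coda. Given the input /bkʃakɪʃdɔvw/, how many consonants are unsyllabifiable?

5

Under (C)V, the unsyllabifiable consonants are /b/, /k/, /ʃ/, /v/, /w/ (no codas are permitted; onsets are limited to one consonant).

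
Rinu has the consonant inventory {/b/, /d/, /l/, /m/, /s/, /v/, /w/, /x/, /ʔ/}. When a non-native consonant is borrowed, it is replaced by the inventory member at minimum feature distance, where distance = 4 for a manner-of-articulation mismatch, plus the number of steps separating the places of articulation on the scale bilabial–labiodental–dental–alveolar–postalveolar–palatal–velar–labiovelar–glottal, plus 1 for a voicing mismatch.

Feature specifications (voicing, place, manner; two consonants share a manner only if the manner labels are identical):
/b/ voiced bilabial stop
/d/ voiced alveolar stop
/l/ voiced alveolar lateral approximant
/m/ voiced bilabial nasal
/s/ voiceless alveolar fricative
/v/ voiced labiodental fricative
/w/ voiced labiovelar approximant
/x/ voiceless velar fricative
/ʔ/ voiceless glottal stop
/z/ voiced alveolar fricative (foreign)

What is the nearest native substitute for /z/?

/s/ is closest: same manner (fricative), place distance 0 (alveolar→alveolar), voicing differs (+1); total 1. Next closest is /v/ at distance 2.

s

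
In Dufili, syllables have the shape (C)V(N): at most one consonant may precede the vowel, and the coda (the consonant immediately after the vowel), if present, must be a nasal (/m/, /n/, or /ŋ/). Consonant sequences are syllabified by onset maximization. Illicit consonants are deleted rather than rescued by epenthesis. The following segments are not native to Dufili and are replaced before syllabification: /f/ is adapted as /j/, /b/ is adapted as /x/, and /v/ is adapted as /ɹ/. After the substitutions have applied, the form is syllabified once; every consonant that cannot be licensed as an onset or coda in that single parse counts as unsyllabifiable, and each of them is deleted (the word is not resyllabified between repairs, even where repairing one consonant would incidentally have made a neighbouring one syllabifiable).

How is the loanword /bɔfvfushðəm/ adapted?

Substitution: /b/ → /x/, /f/ → /j/, /v/ → /ɹ/, giving /xɔjɹjushðəm/.
Syllabifying with onset maximization leaves /j/, /ɹ/, /s/, /h/ stranded (only a nasal (/m/, /n/, or /ŋ/) is licensed in coda position; onsets are limited to one consonant).
Deletion applies to /j/, /ɹ/, /s/, /h/.

xɔjuðəm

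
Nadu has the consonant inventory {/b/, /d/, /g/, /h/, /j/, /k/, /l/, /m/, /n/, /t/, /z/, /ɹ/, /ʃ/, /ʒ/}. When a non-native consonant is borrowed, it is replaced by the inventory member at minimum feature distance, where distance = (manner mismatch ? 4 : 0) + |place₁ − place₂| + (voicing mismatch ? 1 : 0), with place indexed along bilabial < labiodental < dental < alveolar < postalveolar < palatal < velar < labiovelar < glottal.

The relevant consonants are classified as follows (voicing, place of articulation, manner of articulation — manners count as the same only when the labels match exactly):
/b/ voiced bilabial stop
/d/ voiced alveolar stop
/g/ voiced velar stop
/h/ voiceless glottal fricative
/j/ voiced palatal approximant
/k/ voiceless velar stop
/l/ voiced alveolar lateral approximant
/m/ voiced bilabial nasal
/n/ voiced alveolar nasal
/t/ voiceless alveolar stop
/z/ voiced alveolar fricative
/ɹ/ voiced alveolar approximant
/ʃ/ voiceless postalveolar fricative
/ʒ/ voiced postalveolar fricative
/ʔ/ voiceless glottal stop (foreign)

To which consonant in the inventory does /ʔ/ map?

k

/k/ is closest: same manner (stop), place distance 2 (glottal→velar), same voicing; total 2. Next closest is /g/ at distance 3.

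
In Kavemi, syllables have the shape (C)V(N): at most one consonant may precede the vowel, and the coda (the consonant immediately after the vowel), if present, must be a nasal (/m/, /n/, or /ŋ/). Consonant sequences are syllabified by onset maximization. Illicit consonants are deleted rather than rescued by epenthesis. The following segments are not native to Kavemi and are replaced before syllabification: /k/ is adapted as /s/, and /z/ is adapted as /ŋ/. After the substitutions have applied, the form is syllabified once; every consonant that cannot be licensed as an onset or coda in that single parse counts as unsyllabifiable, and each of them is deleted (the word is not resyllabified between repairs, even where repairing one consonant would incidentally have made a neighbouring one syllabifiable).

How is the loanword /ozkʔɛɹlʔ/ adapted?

Substitution: /z/ → /ŋ/, /k/ → /s/, giving /oŋsʔɛɹlʔ/.
Under (C)V(N), the unsyllabifiable consonants are /s/, /ɹ/, /l/, /ʔ/ (only a nasal (/m/, /n/, or /ŋ/) is licensed in coda position; onsets are limited to one consonant).
Deleting the stranded consonants removes /s/, /ɹ/, /l/, /ʔ/.

oŋʔɛ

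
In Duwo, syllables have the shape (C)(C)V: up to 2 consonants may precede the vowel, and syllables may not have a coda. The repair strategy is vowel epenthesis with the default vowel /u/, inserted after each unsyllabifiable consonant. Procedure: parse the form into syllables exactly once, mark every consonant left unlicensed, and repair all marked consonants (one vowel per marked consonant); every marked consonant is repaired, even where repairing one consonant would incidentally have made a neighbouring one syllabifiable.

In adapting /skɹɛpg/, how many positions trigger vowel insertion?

3

The unsyllabifiable consonants are /s/, /p/, /g/; each receives one epenthetic vowel.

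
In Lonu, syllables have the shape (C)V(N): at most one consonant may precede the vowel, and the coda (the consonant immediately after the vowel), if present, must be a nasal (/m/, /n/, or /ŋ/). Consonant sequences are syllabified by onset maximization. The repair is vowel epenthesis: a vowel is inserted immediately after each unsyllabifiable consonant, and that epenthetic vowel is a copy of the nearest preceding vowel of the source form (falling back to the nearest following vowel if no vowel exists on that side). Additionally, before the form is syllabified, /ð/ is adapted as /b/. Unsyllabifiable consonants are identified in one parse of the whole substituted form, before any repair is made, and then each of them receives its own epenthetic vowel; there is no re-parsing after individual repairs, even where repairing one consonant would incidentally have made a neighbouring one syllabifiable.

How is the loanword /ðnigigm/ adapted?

binigigimi

Substitution: /ð/ → /b/, giving /bnigigm/.
Syllabifying with onset maximization leaves /b/, /g/, /m/ stranded (only a nasal (/m/, /n/, or /ŋ/) is licensed in coda position; onsets are limited to one consonant).
Each unlicensed consonant becomes the onset of a new syllable: /b/ → /bi/, /g/ → /gi/, /m/ → /mi/.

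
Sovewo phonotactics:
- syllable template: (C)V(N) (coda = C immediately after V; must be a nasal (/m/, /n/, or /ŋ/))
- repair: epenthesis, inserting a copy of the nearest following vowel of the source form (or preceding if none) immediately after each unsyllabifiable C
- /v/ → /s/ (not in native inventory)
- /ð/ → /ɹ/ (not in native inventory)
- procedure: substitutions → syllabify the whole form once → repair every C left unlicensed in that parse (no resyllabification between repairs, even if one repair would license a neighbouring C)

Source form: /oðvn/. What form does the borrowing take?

Substitution: /ð/ → /ɹ/, /v/ → /s/, giving /oɹsn/.
Under (C)V(N), the unsyllabifiable consonants are /ɹ/, /s/, /n/ (only a nasal (/m/, /n/, or /ŋ/) is licensed in coda position; onsets are limited to one consonant).
Inserting the epenthetic vowel yields /ɹ/ → /ɹo/, /s/ → /so/, /n/ → /no/.

oɹosono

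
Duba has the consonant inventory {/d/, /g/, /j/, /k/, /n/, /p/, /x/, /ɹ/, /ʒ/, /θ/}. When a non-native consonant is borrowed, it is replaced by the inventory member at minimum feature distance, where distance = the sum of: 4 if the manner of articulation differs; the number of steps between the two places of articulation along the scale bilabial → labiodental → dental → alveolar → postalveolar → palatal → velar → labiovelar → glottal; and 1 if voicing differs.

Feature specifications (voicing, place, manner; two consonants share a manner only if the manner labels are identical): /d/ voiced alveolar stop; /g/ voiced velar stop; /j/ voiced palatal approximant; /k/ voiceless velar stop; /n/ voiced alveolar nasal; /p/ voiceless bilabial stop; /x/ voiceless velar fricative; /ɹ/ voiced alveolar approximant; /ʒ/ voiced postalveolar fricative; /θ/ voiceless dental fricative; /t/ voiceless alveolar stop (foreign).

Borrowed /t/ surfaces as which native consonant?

d

/d/ is closest: same manner (stop), place distance 0 (alveolar→alveolar), voicing differs (+1); total 1. Next closest is /k/ at distance 3.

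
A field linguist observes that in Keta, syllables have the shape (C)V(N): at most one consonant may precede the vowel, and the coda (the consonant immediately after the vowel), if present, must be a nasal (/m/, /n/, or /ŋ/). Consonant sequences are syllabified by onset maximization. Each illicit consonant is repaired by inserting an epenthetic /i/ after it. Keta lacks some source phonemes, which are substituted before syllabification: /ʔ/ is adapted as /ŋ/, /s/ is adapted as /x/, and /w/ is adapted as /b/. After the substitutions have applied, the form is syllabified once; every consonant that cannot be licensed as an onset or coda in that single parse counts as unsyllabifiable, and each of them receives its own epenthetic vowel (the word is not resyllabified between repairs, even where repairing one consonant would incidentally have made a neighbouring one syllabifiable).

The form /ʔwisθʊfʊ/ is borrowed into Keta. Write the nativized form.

ŋibixiθʊfʊ

Substitution: /ʔ/ → /ŋ/, /w/ → /b/, /s/ → /x/, giving /ŋbixθʊfʊ/.
The consonants /ŋ/, /x/ cannot be parsed into a legal (C)V(N) syllable (only a nasal (/m/, /n/, or /ŋ/) is licensed in coda position; onsets are limited to one consonant).
Inserting the epenthetic vowel yields /ŋ/ → /ŋi/, /x/ → /xi/.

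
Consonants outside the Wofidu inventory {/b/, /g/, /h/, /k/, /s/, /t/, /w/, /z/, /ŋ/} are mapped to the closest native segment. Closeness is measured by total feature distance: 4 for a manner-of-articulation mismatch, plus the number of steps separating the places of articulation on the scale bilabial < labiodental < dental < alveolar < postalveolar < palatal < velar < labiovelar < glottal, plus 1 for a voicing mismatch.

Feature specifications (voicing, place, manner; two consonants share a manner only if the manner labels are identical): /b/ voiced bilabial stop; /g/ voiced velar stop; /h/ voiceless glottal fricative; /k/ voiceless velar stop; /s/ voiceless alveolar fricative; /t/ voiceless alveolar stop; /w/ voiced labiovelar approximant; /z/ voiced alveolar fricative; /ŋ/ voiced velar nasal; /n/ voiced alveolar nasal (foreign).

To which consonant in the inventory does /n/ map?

/ŋ/ is closest: same manner (nasal), place distance 3 (alveolar→velar), same voicing; total 3. Next closest is /z/ at distance 4.

ŋ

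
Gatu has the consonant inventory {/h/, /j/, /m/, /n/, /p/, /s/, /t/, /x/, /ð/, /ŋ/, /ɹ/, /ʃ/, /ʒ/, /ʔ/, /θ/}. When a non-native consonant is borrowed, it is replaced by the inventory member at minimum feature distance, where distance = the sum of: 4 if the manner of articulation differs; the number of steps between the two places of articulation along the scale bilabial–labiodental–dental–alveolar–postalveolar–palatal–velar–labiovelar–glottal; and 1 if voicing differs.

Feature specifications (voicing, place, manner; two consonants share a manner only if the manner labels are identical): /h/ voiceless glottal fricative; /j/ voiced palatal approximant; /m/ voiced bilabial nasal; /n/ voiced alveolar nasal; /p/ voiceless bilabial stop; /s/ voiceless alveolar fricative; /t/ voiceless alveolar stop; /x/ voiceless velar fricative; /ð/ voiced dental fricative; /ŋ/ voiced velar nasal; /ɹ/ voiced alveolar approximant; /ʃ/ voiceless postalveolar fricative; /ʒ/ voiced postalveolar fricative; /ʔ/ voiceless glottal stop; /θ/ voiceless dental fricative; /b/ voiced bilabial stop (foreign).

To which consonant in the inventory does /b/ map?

p

/p/ is closest: same manner (stop), place distance 0 (bilabial→bilabial), voicing differs (+1); total 1. Next closest is /m/ at distance 4.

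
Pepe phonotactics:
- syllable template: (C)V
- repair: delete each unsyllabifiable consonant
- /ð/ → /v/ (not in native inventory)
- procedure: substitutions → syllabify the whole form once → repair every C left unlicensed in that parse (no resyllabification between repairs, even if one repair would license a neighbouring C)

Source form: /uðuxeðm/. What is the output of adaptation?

Substitution: /ð/ → /v/, giving /uvuxevm/.
Syllabifying with onset maximization leaves /v/, /m/ stranded (no codas are permitted; onsets are limited to one consonant).
Each unlicensed consonant is deleted: /v/, /m/.

uvuxe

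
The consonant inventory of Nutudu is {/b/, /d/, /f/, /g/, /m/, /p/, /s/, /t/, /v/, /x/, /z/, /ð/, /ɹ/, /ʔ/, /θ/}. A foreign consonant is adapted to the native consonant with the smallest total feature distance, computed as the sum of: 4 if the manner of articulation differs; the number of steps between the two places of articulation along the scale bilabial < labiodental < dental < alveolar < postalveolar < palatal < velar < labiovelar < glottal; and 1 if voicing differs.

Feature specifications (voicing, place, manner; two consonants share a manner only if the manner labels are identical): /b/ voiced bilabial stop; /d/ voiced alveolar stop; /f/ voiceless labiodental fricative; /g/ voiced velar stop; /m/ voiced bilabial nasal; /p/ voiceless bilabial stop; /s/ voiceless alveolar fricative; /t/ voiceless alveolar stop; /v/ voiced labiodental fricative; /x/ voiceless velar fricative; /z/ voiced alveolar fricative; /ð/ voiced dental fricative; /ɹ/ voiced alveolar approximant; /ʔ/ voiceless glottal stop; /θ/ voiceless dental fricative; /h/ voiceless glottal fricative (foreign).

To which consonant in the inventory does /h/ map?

x

/x/ is closest: same manner (fricative), place distance 2 (glottal→velar), same voicing; total 2. Next closest is /ʔ/ at distance 4.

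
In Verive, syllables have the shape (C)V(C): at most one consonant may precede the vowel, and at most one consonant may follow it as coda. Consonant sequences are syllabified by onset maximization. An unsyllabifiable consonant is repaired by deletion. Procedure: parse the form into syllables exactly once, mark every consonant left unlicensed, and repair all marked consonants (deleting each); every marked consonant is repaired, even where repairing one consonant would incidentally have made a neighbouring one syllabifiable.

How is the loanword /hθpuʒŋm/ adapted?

puʒ

Syllabifying with onset maximization leaves /h/, /θ/, /ŋ/, /m/ stranded (at most one coda consonant is licensed; onsets are limited to one consonant).
Each unlicensed consonant is deleted: /h/, /θ/, /ŋ/, /m/.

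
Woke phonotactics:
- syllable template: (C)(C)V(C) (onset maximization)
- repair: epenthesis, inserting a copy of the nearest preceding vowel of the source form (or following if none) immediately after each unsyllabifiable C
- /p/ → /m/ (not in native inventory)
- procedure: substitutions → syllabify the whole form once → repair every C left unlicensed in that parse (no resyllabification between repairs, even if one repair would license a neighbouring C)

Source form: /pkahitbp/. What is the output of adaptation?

mkahitbimi

Substitution: /p/ → /m/, giving /mkahitbm/.
The consonants /b/, /m/ cannot be parsed into a legal (C)(C)V(C) syllable (at most one coda consonant is licensed; onsets may contain at most 2 consonants).
Epenthesis after each stranded consonant: /b/ → /bi/, /m/ → /mi/.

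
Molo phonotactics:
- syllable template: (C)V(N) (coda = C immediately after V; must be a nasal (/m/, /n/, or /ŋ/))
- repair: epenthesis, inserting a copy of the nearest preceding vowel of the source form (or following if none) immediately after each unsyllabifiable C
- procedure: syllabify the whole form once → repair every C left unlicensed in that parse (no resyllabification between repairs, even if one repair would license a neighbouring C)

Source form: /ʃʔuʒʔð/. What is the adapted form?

ʃuʔuʒuʔuðu

The consonants /ʃ/, /ʒ/, /ʔ/, /ð/ cannot be parsed into a legal (C)V(N) syllable (only a nasal (/m/, /n/, or /ŋ/) is licensed in coda position; onsets are limited to one consonant).
Epenthesis after each stranded consonant: /ʃ/ → /ʃu/, /ʒ/ → /ʒu/, /ʔ/ → /ʔu/, /ð/ → /ðu/.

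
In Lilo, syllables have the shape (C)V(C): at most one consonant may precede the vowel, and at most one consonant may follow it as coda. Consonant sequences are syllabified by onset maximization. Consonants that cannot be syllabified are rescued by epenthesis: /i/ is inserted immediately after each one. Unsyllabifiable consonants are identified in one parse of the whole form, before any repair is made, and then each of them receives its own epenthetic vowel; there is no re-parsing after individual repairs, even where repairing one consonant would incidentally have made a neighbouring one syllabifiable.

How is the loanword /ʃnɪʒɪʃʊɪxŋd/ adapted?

ʃinɪʒɪʃʊɪxŋidi

Syllabifying with onset maximization leaves /ʃ/, /ŋ/, /d/ stranded (at most one coda consonant is licensed; onsets are limited to one consonant).
Epenthesis after each stranded consonant: /ʃ/ → /ʃi/, /ŋ/ → /ŋi/, /d/ → /di/.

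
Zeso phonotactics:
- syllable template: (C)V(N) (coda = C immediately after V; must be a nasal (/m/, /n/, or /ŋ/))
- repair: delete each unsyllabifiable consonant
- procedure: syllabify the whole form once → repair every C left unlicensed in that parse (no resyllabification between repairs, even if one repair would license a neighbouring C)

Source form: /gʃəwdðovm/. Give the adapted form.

ʃəðo

Under (C)V(N), the unsyllabifiable consonants are /g/, /w/, /d/, /v/, /m/ (only a nasal (/m/, /n/, or /ŋ/) is licensed in coda position; onsets are limited to one consonant).
Deleting the stranded consonants removes /g/, /w/, /d/, /v/, /m/.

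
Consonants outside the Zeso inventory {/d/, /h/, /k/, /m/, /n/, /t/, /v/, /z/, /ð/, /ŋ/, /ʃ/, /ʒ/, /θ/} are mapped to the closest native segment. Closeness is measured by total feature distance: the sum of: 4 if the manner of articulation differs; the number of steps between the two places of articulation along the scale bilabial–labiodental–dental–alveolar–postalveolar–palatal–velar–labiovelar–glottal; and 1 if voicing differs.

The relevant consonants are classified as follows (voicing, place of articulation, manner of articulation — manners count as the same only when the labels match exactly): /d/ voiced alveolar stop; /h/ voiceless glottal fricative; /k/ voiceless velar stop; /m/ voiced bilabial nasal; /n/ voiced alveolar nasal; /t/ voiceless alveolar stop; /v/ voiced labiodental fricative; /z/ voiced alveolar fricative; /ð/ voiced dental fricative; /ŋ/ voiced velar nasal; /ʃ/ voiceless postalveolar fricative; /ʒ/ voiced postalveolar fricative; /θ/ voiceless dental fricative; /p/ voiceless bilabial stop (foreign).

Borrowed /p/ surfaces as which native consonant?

/t/ is closest: same manner (stop), place distance 3 (bilabial→alveolar), same voicing; total 3. Next closest is /d/ at distance 4.

t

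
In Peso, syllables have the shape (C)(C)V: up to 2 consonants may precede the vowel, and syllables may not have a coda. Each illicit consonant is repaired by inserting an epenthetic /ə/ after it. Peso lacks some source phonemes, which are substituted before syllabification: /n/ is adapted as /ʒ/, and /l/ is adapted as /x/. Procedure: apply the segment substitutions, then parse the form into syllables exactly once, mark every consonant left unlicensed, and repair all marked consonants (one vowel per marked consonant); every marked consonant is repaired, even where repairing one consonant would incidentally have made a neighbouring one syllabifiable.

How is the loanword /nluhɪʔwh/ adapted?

ʒxuhɪʔəwəhə

Substitution: /n/ → /ʒ/, /l/ → /x/, giving /ʒxuhɪʔwh/.
Syllabifying with onset maximization leaves /ʔ/, /w/, /h/ stranded (no codas are permitted; onsets may contain at most 2 consonants).
Epenthesis after each stranded consonant: /ʔ/ → /ʔə/, /w/ → /wə/, /h/ → /hə/.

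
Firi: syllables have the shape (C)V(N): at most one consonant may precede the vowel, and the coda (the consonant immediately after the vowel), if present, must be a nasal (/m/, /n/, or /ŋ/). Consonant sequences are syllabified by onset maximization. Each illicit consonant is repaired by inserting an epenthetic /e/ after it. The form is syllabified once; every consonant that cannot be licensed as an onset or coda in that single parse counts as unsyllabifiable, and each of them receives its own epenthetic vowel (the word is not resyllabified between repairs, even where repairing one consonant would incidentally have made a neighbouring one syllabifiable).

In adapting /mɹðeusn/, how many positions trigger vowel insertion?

The unsyllabifiable consonants are /m/, /ɹ/, /s/, /n/; each receives one epenthetic vowel.

4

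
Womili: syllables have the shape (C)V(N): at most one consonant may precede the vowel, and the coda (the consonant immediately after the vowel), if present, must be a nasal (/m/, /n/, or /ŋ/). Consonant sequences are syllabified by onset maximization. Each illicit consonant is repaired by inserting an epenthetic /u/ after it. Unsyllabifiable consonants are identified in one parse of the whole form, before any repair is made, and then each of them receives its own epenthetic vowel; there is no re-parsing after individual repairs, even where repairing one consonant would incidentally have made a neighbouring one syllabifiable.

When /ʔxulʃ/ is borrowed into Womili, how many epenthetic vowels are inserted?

3

The unsyllabifiable consonants are /ʔ/, /l/, /ʃ/; each receives one epenthetic vowel.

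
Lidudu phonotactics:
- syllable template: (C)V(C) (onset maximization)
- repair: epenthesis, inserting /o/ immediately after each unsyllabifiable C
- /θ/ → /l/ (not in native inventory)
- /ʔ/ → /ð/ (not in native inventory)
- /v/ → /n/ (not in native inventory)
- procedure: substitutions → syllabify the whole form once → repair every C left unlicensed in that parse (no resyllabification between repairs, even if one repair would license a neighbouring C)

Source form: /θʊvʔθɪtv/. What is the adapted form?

lʊnðolɪtno

Substitution: /θ/ → /l/, /v/ → /n/, /ʔ/ → /ð/, giving /lʊnðlɪtn/.
The consonants /ð/, /n/ cannot be parsed into a legal (C)V(C) syllable (at most one coda consonant is licensed; onsets are limited to one consonant).
Inserting the epenthetic vowel yields /ð/ → /ðo/, /n/ → /no/.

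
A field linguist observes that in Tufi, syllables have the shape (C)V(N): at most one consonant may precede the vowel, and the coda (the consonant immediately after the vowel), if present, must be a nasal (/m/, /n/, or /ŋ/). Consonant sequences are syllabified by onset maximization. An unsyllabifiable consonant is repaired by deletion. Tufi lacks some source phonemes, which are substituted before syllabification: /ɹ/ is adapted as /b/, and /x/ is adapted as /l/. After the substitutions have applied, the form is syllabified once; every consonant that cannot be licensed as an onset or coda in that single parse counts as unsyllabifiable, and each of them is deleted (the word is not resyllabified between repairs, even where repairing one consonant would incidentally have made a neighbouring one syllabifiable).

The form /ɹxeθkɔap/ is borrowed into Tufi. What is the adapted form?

lekɔa

Substitution: /ɹ/ → /b/, /x/ → /l/, giving /bleθkɔap/.
Under (C)V(N), the unsyllabifiable consonants are /b/, /θ/, /p/ (only a nasal (/m/, /n/, or /ŋ/) is licensed in coda position; onsets are limited to one consonant).
Deletion applies to /b/, /θ/, /p/.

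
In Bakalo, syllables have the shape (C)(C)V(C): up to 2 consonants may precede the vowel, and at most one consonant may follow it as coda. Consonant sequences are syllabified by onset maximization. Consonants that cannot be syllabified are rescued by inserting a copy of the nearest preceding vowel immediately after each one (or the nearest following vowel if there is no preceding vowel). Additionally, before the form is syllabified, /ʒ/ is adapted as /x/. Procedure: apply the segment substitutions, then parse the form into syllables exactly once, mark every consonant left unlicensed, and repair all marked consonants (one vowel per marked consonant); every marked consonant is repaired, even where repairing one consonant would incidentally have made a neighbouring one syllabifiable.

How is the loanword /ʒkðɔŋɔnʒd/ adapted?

Substitution: /ʒ/ → /x/, giving /xkðɔŋɔnxd/.
Under (C)(C)V(C), the unsyllabifiable consonants are /x/, /x/, /d/ (at most one coda consonant is licensed; onsets may contain at most 2 consonants).
Epenthesis after each stranded consonant: /x/ → /xɔ/, /x/ → /xɔ/, /d/ → /dɔ/.

xɔkðɔŋɔnxɔdɔ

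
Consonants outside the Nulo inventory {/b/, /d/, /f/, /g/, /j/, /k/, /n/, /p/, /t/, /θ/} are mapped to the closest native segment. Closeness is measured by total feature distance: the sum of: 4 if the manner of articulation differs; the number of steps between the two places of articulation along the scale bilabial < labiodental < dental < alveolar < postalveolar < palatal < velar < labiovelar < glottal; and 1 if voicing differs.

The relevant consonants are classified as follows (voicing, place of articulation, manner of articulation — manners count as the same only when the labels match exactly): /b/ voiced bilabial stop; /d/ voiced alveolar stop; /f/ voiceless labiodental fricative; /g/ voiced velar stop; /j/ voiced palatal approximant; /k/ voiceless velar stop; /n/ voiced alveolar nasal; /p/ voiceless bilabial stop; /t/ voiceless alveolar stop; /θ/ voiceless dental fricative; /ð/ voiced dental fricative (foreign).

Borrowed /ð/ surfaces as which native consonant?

θ

/θ/ is closest: same manner (fricative), place distance 0 (dental→dental), voicing differs (+1); total 1. Next closest is /f/ at distance 2.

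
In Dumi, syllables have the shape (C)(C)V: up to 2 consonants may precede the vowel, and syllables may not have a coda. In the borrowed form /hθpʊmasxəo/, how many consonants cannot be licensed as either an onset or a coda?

1

Under (C)(C)V, the unsyllabifiable consonants are /h/ (no codas are permitted; onsets may contain at most 2 consonants).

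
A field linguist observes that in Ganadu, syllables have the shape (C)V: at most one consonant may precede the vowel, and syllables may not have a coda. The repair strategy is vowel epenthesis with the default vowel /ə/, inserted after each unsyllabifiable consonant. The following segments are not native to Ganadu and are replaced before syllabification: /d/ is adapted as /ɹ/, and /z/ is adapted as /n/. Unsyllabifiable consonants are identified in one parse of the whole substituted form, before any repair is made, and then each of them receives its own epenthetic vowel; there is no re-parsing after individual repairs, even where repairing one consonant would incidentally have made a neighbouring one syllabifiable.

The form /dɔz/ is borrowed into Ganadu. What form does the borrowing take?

Substitution: /d/ → /ɹ/, /z/ → /n/, giving /ɹɔn/.
Syllabifying with onset maximization leaves /n/ stranded (no codas are permitted; onsets are limited to one consonant).
Each unlicensed consonant becomes the onset of a new syllable: /n/ → /nə/.

ɹɔnə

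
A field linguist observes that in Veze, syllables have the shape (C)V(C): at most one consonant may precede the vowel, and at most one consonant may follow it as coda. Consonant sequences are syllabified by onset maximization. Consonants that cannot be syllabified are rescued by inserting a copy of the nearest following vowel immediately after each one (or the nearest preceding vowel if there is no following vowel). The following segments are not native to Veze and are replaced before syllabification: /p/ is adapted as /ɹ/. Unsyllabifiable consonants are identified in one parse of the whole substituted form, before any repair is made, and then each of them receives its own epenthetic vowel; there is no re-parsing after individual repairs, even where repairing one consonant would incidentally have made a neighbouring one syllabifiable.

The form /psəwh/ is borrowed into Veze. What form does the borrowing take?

Substitution: /p/ → /ɹ/, giving /ɹsəwh/.
Under (C)V(C), the unsyllabifiable consonants are /ɹ/, /h/ (at most one coda consonant is licensed; onsets are limited to one consonant).
Each unlicensed consonant becomes the onset of a new syllable: /ɹ/ → /ɹə/, /h/ → /hə/.

ɹəsəwhə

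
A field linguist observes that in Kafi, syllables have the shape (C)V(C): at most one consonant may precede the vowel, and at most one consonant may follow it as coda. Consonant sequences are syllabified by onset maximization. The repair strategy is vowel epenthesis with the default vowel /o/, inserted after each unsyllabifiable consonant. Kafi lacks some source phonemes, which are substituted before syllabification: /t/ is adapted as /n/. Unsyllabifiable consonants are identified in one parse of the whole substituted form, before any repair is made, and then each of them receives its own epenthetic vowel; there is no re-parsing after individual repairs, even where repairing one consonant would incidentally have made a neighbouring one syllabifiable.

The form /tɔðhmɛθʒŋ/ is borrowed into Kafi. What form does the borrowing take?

Substitution: /t/ → /n/, giving /nɔðhmɛθʒŋ/.
The consonants /h/, /ʒ/, /ŋ/ cannot be parsed into a legal (C)V(C) syllable (at most one coda consonant is licensed; onsets are limited to one consonant).
Epenthesis after each stranded consonant: /h/ → /ho/, /ʒ/ → /ʒo/, /ŋ/ → /ŋo/.

nɔðhomɛθʒoŋo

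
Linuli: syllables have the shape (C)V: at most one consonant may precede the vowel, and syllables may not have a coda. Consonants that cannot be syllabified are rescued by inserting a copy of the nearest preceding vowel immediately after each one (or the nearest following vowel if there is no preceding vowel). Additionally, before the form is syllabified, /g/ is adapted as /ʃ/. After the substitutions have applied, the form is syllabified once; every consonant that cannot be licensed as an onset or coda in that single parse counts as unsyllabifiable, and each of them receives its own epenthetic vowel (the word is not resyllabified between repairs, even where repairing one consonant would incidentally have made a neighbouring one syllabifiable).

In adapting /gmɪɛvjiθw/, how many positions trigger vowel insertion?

After substitution the input is /ʃmɪɛvjiθw/.
The unsyllabifiable consonants are /ʃ/, /v/, /θ/, /w/; each receives one epenthetic vowel.

4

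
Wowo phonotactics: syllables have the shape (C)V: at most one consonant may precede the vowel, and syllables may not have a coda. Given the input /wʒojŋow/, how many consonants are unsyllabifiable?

Syllabifying with onset maximization leaves /w/, /j/, /w/ stranded (no codas are permitted; onsets are limited to one consonant).

3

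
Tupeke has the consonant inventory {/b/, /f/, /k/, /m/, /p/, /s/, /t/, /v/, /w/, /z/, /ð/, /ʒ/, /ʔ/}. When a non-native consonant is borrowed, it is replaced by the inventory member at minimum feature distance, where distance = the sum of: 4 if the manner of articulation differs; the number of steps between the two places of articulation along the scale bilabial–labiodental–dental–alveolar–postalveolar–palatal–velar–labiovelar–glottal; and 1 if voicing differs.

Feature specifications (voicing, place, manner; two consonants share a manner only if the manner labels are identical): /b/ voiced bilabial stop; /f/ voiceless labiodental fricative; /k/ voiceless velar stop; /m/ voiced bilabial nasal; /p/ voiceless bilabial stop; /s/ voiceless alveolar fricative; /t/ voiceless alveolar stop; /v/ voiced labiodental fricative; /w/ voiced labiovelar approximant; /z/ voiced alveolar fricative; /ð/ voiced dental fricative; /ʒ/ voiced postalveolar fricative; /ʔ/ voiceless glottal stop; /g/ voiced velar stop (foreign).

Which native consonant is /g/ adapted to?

k

/k/ is closest: same manner (stop), place distance 0 (velar→velar), voicing differs (+1); total 1. Next closest is /ʔ/ at distance 3.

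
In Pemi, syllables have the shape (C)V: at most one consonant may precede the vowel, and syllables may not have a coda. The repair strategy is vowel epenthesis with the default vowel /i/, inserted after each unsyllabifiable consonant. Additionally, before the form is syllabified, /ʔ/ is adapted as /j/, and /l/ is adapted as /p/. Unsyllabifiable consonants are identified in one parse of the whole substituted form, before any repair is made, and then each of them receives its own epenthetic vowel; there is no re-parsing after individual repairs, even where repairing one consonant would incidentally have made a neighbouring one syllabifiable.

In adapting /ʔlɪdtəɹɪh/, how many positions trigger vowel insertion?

3

After substitution the input is /jpɪdtəɹɪh/.
The unsyllabifiable consonants are /j/, /d/, /h/; each receives one epenthetic vowel.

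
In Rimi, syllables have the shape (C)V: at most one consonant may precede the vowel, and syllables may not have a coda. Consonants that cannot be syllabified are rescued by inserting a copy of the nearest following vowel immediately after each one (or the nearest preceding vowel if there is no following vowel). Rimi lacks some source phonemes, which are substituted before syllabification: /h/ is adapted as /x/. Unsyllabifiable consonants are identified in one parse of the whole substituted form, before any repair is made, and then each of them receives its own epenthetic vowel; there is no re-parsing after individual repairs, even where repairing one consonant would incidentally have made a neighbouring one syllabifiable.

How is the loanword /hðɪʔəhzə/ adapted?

xɪðɪʔəxəzə

Substitution: /h/ → /x/, giving /xðɪʔəxzə/.
Under (C)V, the unsyllabifiable consonants are /x/, /x/ (no codas are permitted; onsets are limited to one consonant).
Epenthesis after each stranded consonant: /x/ → /xɪ/, /x/ → /xə/.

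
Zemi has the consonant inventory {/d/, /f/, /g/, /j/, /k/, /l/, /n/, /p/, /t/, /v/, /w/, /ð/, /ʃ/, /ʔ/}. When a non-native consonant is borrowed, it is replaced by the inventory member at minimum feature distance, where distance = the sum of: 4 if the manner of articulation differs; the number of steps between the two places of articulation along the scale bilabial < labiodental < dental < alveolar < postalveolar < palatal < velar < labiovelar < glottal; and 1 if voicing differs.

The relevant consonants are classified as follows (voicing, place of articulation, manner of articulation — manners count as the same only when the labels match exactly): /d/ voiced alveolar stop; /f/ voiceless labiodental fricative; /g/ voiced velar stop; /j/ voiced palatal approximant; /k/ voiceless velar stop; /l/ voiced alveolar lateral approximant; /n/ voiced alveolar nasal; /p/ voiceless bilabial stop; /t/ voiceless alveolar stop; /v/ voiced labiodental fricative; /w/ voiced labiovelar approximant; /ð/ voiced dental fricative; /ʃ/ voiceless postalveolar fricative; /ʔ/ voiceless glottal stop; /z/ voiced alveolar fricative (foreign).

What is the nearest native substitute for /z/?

/ð/ is closest: same manner (fricative), place distance 1 (alveolar→dental), same voicing; total 1. Next closest is /v/ at distance 2.

ð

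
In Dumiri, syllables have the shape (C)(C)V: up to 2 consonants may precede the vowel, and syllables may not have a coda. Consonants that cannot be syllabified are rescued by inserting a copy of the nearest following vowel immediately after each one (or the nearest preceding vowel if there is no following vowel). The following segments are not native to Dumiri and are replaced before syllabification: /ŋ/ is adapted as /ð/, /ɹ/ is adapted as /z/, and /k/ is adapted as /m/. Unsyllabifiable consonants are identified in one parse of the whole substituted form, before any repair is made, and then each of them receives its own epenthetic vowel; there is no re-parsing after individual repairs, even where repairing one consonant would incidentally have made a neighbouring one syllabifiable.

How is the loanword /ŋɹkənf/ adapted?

Substitution: /ŋ/ → /ð/, /ɹ/ → /z/, /k/ → /m/, giving /ðzmənf/.
Under (C)(C)V, the unsyllabifiable consonants are /ð/, /n/, /f/ (no codas are permitted; onsets may contain at most 2 consonants).
Each unlicensed consonant becomes the onset of a new syllable: /ð/ → /ðə/, /n/ → /nə/, /f/ → /fə/.

ðəzmənəfə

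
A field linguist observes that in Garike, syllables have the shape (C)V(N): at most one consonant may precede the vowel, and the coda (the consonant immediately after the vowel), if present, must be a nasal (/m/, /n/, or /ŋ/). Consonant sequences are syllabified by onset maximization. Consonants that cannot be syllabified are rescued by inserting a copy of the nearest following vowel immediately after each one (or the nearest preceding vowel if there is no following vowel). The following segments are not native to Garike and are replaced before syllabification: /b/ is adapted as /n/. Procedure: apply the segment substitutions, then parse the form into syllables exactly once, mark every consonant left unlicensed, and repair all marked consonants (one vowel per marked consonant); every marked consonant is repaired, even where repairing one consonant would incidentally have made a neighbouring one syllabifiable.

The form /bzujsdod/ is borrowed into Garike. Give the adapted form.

Substitution: /b/ → /n/, giving /nzujsdod/.
The consonants /n/, /j/, /s/, /d/ cannot be parsed into a legal (C)V(N) syllable (only a nasal (/m/, /n/, or /ŋ/) is licensed in coda position; onsets are limited to one consonant).
Inserting the epenthetic vowel yields /n/ → /nu/, /j/ → /jo/, /s/ → /so/, /d/ → /do/.

nuzujosododo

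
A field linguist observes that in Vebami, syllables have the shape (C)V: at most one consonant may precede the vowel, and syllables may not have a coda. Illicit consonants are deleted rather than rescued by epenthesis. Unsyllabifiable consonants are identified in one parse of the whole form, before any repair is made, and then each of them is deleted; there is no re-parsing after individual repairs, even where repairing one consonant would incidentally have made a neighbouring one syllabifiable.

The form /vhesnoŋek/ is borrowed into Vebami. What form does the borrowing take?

henoŋe

Syllabifying with onset maximization leaves /v/, /s/, /k/ stranded (no codas are permitted; onsets are limited to one consonant).
Each unlicensed consonant is deleted: /v/, /s/, /k/.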